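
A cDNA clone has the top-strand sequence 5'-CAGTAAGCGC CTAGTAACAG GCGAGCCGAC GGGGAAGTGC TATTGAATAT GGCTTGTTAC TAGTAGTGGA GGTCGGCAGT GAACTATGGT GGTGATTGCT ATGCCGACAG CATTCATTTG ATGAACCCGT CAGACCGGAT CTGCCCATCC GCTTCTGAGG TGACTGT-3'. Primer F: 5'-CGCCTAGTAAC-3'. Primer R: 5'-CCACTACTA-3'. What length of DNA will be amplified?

62 bp

The forward primer matches the template at positions 8–18.
Reverse complement of the reverse primer: TAGTAGTGG. This occurs on the top strand at positions 61–69.
The product runs from position 8 to position 69, so its length is 69 − 8 + 1 = 62 bp.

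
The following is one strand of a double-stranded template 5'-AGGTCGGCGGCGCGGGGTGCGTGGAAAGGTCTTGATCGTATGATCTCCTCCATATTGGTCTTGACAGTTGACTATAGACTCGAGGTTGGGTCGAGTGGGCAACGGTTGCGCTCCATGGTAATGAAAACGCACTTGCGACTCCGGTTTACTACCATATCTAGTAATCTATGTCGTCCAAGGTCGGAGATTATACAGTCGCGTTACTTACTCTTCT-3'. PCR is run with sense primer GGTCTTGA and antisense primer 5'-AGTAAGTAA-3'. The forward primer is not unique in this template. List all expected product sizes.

182 bp, 153 bp

The forward primer GGTCTTGA matches the top strand at positions 28–35, 57–64.
The reverse primer's reverse complement is TTACTTACT, matching at positions 201–209.
Each forward site pairs with the reverse site to give a product ending at position 209: sizes 182, 153 bp.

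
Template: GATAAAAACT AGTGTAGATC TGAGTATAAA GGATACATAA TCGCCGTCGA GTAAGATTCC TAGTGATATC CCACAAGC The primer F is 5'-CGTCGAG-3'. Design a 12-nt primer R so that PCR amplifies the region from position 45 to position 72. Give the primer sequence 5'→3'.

5'-GGGATATCACTA-3'

The product's 3' end on the top strand is position 72.
The reverse primer anneals to the top strand over positions 61–72, i.e. to TAGTGATATCCC.
Its sequence written 5'→3' is the reverse complement: GGGATATCACTA.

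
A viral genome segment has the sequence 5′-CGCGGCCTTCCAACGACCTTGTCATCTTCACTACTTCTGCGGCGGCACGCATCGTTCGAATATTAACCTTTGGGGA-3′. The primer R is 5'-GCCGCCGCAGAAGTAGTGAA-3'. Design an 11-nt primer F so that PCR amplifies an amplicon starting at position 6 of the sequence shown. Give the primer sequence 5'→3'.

The reverse primer's reverse complement TTCACTACTTCTGCGGCGGC matches the template at positions 27–46; the product starts at position 6.
The forward primer is identical to the top strand over positions 6–16: CCTTCCAACGA.

5'-CCTTCCAACGA-3'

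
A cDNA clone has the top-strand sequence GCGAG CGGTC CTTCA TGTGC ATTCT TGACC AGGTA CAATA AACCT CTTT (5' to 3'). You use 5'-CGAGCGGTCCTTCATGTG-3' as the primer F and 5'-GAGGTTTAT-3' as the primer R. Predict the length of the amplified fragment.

The forward primer matches the template at positions 2–19.
Reverse complement of the reverse primer: ATAAACCTC. This occurs on the top strand at positions 38–46.
Product length = (reverse-primer end) − (forward-primer start) + 1 = 46 − 2 + 1 = 45 bp.

45 bp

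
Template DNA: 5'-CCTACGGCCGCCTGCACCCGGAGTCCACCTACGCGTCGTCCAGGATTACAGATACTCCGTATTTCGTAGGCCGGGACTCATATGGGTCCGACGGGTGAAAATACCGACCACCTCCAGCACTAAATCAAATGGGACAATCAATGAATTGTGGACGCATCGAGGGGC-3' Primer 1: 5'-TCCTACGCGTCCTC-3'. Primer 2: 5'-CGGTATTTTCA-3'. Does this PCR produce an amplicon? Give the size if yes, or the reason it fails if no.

Primer 1 (TCCTACGCGTCCTC) does not match the top strand, and its reverse complement GAGGACGCGTAGGA does not match either.
With no annealing site for primer 1, no amplification occurs.

No product — primer 1 has no binding site in the template.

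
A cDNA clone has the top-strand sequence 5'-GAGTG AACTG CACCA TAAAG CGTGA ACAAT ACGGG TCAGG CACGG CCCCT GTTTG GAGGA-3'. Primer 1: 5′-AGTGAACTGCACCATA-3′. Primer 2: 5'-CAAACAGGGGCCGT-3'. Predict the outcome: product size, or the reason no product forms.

Primer 1 (AGTGAACTGCACCATA) matches the top strand at positions 2–17; it acts as a forward primer.
Primer 2's reverse complement is ACGGCCCCTGTTTG, matching the top strand at positions 42–55; it acts as a reverse primer.
The 3' ends face each other across positions 2–55, giving a 54 bp product.

Yes — a 54 bp product.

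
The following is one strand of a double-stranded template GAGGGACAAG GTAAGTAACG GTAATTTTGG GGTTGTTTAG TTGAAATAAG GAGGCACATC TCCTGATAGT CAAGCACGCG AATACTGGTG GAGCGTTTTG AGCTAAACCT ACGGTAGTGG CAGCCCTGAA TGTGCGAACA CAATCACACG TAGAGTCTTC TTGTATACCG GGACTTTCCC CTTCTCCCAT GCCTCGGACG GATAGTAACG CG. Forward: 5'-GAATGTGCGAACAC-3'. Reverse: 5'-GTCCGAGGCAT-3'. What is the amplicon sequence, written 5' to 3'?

The forward primer matches the template at positions 128–141.
Taking the reverse complement of GTCCGAGGCAT gives ATGCCTCGGAC, found at positions 189–199 on the template; the primer anneals here to the top strand with its 3' end pointing upstream.
The product is the template from position 128 through 199 (72 bp).

5'-GAATGTGCGAACACAATCACACGTAGAGTCTTCTTGTATACCGGGACTTTCCCCTTCTCCCATGCCTCGGAC-3'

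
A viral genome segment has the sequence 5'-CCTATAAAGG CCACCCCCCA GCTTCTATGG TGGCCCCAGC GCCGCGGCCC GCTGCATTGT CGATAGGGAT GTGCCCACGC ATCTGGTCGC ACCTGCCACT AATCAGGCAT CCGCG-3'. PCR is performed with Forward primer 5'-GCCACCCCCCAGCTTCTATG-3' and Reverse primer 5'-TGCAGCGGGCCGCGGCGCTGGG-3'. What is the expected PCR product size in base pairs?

47 bp

Forward primer GCCACCCCCCAGCTTCTATG is found on the top strand at positions 10–29.
Reverse complement of the reverse primer: CCCAGCGCCGCGGCCCGCTGCA. This occurs on the top strand at positions 35–56.
Product length = (reverse-primer end) − (forward-primer start) + 1 = 56 − 10 + 1 = 47 bp.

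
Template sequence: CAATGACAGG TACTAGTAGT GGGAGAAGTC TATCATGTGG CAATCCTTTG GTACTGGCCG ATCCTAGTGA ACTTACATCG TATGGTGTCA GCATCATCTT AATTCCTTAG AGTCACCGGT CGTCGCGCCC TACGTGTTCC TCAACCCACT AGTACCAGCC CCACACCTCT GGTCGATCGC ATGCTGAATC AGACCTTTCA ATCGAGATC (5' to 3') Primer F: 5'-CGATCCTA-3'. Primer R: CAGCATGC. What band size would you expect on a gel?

128 bp

Forward primer CGATCCTA is found on the top strand at positions 59–66.
Taking the reverse complement of CAGCATGC gives GCATGCTG, found at positions 179–186 on the template; the primer anneals here to the top strand with its 3' end pointing upstream.
Amplicon spans positions 59–186: 128 bp.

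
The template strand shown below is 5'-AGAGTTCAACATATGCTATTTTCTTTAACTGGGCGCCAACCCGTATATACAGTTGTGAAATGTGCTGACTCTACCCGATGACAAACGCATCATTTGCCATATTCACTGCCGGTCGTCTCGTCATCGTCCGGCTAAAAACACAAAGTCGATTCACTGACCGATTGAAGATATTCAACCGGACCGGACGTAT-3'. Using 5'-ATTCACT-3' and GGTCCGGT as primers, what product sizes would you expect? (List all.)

82 bp, 34 bp

The forward primer ATTCACT matches the top strand at positions 101–107, 149–155.
The reverse primer's reverse complement is ACCGGACC, matching at positions 175–182.
Each forward site pairs with the reverse site to give a product ending at position 182: sizes 82, 34 bp.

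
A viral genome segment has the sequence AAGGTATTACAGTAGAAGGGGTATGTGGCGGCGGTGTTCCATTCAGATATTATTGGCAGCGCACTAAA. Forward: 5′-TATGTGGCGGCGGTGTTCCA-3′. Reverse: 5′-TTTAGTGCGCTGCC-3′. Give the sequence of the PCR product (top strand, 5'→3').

5'-TATGTGGCGGCGGTGTTCCATTCAGATATTATTGGCAGCGCACTAAA-3'

Scanning the template, TATGTGGCGGCGGTGTTCCA occurs at positions 22–41; this primer anneals to the bottom strand there with its 3' end pointing downstream.
The reverse primer's reverse complement is GGCAGCGCACTAAA, which matches the template at positions 55–68.
The product is the template from position 22 through 68 (47 bp).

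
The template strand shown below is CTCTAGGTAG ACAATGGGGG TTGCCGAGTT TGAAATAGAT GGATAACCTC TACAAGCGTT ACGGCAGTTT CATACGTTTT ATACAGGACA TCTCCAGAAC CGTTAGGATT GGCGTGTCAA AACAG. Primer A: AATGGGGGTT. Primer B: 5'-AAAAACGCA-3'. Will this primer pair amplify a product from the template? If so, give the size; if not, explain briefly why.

Primer B (AAAAACGCA) does not match the top strand, and its reverse complement TGCGTTTTT does not match either.
With no annealing site for primer B, no amplification occurs.

No product — primer B has no binding site in the template.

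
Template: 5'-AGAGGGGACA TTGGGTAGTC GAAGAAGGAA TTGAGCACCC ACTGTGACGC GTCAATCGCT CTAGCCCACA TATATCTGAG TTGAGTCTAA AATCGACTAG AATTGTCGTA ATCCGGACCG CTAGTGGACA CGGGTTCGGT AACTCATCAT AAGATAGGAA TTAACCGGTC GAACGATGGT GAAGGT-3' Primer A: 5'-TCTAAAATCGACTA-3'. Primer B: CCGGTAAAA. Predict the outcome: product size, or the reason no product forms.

Primer B (CCGGTAAAA) does not match the top strand, and its reverse complement TTTTACCGG does not match either.
With no annealing site for primer B, no amplification occurs.

No product — primer B has no binding site in the template.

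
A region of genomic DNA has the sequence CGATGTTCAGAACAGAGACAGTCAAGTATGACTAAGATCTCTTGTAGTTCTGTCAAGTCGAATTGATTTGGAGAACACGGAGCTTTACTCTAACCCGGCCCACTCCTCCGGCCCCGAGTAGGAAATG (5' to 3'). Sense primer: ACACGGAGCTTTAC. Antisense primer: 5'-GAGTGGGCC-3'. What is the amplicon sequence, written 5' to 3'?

5'-ACACGGAGCTTTACTCTAACCCGGCCCACTC-3'

Scanning the template, ACACGGAGCTTTAC occurs at positions 75–88; this primer anneals to the bottom strand there with its 3' end pointing downstream.
The reverse primer's reverse complement is GGCCCACTC, which matches the template at positions 97–105.
The product is the template from position 75 through 105 (31 bp).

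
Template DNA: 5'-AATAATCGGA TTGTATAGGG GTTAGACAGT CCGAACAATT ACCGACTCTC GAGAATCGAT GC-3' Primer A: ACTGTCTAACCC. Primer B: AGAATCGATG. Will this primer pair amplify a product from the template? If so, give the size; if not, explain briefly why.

Primer A (ACTGTCTAACCC) has reverse complement GGGTTAGACAGT, which matches the top strand at positions 19–30; primer A anneals to the top strand there with its 3' end pointing upstream toward position 19.
Primer B (AGAATCGATG) matches the top strand directly at positions 52–61; it anneals to the bottom strand with its 3' end pointing downstream toward position 61.
The 3' ends diverge (primer A extends toward position 1, primer B toward position 62), so the primers never converge on a shared product.

No product — the primers' 3' ends point away from each other.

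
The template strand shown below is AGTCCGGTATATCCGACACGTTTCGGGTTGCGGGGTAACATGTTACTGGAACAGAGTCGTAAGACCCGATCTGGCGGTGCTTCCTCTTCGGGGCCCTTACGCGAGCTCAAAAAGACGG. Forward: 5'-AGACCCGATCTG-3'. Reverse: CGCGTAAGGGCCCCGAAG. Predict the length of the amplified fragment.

The forward primer matches the template at positions 62–73.
Taking the reverse complement of CGCGTAAGGGCCCCGAAG gives CTTCGGGGCCCTTACGCG, found at positions 86–103 on the template; the primer anneals here to the top strand with its 3' end pointing upstream.
Product length = (reverse-primer end) − (forward-primer start) + 1 = 103 − 62 + 1 = 42 bp.

42 bp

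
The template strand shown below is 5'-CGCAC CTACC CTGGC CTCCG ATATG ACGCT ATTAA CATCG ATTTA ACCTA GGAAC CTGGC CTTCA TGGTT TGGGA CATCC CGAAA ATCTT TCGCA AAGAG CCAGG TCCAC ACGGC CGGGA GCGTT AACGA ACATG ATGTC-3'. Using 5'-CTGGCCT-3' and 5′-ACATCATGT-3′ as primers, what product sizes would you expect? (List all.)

The forward primer CTGGCCT matches the top strand at positions 11–17, 56–62.
The reverse primer's reverse complement is ACATGATGT, matching at positions 131–139.
Each forward site pairs with the reverse site to give a product ending at position 139: sizes 129, 84 bp.

129 bp, 84 bp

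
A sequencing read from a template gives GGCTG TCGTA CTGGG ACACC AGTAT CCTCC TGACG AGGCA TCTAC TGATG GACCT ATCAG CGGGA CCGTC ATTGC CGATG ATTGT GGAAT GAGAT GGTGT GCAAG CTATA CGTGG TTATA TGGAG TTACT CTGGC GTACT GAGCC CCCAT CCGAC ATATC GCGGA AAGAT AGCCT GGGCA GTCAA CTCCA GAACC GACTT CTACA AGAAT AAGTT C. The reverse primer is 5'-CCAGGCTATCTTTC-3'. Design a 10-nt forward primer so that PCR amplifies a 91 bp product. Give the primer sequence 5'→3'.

The reverse primer's reverse complement GAAAGATAGCCTGG matches the template at positions 164–177, so the product ends at position 177.
A 91 bp product then starts at position 177 − 91 + 1 = 87.
The forward primer is identical to the top strand there: GAATGAGATG.

5'-GAATGAGATG-3'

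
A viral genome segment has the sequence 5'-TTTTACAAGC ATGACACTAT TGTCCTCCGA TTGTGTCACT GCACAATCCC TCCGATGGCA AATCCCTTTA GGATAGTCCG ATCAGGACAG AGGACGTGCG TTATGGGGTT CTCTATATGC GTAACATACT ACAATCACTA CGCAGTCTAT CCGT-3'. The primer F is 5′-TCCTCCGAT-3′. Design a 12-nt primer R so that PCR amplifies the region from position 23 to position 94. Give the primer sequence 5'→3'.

The product's 3' end on the top strand is position 94.
The reverse primer anneals to the top strand over positions 83–94, i.e. to CAGGACAGAGGA.
Its sequence written 5'→3' is the reverse complement: TCCTCTGTCCTG.

5'-TCCTCTGTCCTG-3'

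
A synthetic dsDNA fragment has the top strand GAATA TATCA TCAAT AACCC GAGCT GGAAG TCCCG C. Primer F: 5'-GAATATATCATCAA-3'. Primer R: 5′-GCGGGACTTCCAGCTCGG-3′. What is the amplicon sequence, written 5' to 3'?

5'-GAATATATCATCAATAACCCGAGCTGGAAGTCCCGC-3'

Forward primer GAATATATCATCAA is found on the top strand at positions 1–14.
Taking the reverse complement of GCGGGACTTCCAGCTCGG gives CCGAGCTGGAAGTCCCGC, found at positions 19–36 on the template; the primer anneals here to the top strand with its 3' end pointing upstream.
The product is the template from position 1 through 36 (36 bp).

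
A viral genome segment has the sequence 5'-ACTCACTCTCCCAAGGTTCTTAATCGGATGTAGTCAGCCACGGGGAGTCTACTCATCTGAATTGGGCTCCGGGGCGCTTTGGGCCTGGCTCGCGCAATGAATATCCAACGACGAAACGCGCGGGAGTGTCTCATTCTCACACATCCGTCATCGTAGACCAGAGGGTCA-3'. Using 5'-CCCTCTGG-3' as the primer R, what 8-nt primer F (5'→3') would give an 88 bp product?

5'-TTTGGGCC-3'

The reverse primer's reverse complement CCAGAGGG matches the template at positions 158–165, so the product ends at position 165.
An 88 bp product then starts at position 165 − 88 + 1 = 78.
The forward primer is identical to the top strand there: TTTGGGCC.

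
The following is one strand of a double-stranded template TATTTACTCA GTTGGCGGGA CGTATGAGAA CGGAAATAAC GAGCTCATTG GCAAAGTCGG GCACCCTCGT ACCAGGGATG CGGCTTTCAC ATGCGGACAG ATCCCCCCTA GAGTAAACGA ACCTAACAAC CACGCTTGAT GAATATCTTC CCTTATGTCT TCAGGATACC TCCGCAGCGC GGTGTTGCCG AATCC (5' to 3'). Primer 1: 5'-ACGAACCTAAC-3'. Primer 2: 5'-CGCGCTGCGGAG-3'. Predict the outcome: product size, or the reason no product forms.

Primer 1 (ACGAACCTAAC) matches the top strand at positions 117–127; it acts as a forward primer.
Primer 2's reverse complement is CTCCGCAGCGCG, matching the top strand at positions 170–181; it acts as a reverse primer.
The 3' ends face each other across positions 117–181, giving a 65 bp product.

Yes — a 65 bp product.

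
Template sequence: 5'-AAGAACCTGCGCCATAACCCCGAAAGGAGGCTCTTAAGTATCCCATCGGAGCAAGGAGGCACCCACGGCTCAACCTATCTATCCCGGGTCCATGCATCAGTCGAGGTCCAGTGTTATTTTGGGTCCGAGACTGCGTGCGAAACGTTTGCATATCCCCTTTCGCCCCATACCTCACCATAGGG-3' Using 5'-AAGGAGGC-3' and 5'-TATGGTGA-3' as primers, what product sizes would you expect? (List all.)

156 bp, 127 bp

The forward primer AAGGAGGC matches the top strand at positions 24–31, 53–60.
The reverse primer's reverse complement is TCACCATA, matching at positions 172–179.
Each forward site pairs with the reverse site to give a product ending at position 179: sizes 156, 127 bp.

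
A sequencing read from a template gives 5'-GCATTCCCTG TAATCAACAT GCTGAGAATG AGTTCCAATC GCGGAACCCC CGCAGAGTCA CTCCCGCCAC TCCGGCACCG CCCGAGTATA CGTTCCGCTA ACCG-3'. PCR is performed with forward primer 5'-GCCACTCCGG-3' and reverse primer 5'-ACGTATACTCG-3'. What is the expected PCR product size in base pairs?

Scanning the template, GCCACTCCGG occurs at positions 66–75; this primer anneals to the bottom strand there with its 3' end pointing downstream.
The reverse primer's reverse complement is CGAGTATACGT, which matches the template at positions 83–93.
The product runs from position 66 to position 93, so its length is 93 − 66 + 1 = 28 bp.

28 bp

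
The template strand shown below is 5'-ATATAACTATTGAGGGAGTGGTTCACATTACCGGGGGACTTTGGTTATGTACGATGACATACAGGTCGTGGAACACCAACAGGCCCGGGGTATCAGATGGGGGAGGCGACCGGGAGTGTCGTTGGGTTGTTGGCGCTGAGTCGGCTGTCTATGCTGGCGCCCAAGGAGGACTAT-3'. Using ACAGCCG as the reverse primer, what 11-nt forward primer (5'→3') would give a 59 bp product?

5'-GTATCAGATGG-3'

The reverse primer's reverse complement CGGCTGT matches the template at positions 142–148, so the product ends at position 148.
A 59 bp product then starts at position 148 − 59 + 1 = 90.
The forward primer is identical to the top strand there: GTATCAGATGG.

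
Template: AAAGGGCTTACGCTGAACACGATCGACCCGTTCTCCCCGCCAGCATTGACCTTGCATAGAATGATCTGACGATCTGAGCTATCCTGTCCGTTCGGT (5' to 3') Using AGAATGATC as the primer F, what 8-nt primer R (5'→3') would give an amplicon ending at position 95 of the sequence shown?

The forward primer binds at positions 58–66; the product's 3' end on the top strand is position 95.
The reverse primer anneals to the top strand over positions 88–95, i.e. to CCGTTCGG.
Its sequence written 5'→3' is the reverse complement: CCGAACGG.

5'-CCGAACGG-3'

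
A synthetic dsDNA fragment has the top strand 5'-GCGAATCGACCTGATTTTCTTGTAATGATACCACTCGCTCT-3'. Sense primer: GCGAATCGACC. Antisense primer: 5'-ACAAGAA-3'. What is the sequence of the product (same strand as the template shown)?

Forward primer GCGAATCGACC is found on the top strand at positions 1–11.
The reverse primer's reverse complement is TTCTTGT, which matches the template at positions 17–23.
The product is the template from position 1 through 23 (23 bp).

5'-GCGAATCGACCTGATTTTCTTGT-3'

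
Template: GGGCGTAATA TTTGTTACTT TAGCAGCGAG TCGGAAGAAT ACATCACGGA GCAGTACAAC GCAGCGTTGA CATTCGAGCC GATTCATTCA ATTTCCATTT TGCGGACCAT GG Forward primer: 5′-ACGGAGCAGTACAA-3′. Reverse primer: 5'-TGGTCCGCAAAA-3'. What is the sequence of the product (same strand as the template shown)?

5'-ACGGAGCAGTACAACGCAGCGTTGACATTCGAGCCGATTCATTCAATTTCCATTTTGCGGACCA-3'

Forward primer ACGGAGCAGTACAA is found on the top strand at positions 46–59.
The reverse primer's reverse complement is TTTTGCGGACCA, which matches the template at positions 98–109.
The product is the template from position 46 through 109 (64 bp).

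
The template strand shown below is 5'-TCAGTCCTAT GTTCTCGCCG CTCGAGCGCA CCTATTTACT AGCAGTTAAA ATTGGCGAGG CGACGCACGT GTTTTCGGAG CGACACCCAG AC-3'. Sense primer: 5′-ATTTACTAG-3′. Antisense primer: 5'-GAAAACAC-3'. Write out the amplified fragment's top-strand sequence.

Forward primer ATTTACTAG is found on the top strand at positions 34–42.
Reverse complement of the reverse primer: GTGTTTTC. This occurs on the top strand at positions 69–76.
The product is the template from position 34 through 76 (43 bp).

5'-ATTTACTAGCAGTTAAAATTGGCGAGGCGACGCACGTGTTTTC-3'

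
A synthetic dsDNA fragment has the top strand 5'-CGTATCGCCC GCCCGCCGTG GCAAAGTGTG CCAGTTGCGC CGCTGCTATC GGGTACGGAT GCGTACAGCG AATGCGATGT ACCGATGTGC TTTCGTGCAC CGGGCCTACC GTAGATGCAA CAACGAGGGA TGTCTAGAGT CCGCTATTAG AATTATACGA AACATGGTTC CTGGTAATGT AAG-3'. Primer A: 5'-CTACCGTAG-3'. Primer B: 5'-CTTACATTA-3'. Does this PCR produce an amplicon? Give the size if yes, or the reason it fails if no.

Yes — a 78 bp product.

Primer A (CTACCGTAG) matches the top strand at positions 106–114; it acts as a forward primer.
Primer B's reverse complement is TAATGTAAG, matching the top strand at positions 175–183; it acts as a reverse primer.
The 3' ends face each other across positions 106–183, giving a 78 bp product.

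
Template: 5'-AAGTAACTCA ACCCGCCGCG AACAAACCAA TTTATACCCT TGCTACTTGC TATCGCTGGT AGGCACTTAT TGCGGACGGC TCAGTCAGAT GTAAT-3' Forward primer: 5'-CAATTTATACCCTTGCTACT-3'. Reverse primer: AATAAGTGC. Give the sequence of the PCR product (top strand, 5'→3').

5'-CAATTTATACCCTTGCTACTTGCTATCGCTGGTAGGCACTTATT-3'

Forward primer CAATTTATACCCTTGCTACT is found on the top strand at positions 28–47.
Taking the reverse complement of AATAAGTGC gives GCACTTATT, found at positions 63–71 on the template; the primer anneals here to the top strand with its 3' end pointing upstream.
The product is the template from position 28 through 71 (44 bp).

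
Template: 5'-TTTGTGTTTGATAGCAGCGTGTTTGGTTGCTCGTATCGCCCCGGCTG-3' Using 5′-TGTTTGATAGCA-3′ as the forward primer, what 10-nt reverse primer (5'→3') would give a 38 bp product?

5'-GGGGCGATAC-3'

The forward primer binds at positions 5–16, so a 38 bp product ends at position 5 + 38 − 1 = 42.
The reverse primer anneals to the top strand over positions 33–42, i.e. to GTATCGCCCC.
Its sequence written 5'→3' is the reverse complement: GGGGCGATAC.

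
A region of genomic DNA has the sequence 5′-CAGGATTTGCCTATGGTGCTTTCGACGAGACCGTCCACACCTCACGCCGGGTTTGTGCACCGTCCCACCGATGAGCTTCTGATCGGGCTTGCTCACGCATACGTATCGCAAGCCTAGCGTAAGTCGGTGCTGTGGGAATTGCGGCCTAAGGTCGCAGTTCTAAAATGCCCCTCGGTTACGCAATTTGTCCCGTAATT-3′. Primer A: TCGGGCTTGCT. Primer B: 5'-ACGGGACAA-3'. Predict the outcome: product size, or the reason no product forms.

Primer A (TCGGGCTTGCT) matches the top strand at positions 83–93; it acts as a forward primer.
Primer B's reverse complement is TTGTCCCGT, matching the top strand at positions 185–193; it acts as a reverse primer.
The 3' ends face each other across positions 83–193, giving a 111 bp product.

Yes — a 111 bp product.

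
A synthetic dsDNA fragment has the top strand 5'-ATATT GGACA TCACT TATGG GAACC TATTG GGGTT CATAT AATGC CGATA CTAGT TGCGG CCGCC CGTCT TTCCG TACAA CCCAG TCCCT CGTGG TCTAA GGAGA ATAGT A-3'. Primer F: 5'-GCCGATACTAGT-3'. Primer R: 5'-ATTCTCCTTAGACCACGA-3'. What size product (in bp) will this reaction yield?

64 bp

Forward primer GCCGATACTAGT is found on the top strand at positions 44–55.
The reverse primer's reverse complement is TCGTGGTCTAAGGAGAAT, which matches the template at positions 90–107.
Product length = (reverse-primer end) − (forward-primer start) + 1 = 107 − 44 + 1 = 64 bp.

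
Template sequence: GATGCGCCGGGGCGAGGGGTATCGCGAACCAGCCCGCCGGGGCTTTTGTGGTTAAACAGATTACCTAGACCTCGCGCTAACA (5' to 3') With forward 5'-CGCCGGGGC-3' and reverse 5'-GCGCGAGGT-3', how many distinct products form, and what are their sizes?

The forward primer CGCCGGGGC matches the top strand at positions 5–13, 35–43.
The reverse primer's reverse complement is ACCTCGCGC, matching at positions 69–77.
Each forward site pairs with the reverse site to give a product ending at position 77: sizes 73, 43 bp.

Two products: 73 bp, 43 bp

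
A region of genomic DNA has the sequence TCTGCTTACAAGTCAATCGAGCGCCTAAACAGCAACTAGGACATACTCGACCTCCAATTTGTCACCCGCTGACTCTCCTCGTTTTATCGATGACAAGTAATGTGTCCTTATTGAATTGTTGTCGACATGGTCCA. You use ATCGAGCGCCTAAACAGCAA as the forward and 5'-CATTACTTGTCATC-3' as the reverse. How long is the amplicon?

87 bp

Forward primer ATCGAGCGCCTAAACAGCAA is found on the top strand at positions 16–35.
Taking the reverse complement of CATTACTTGTCATC gives GATGACAAGTAATG, found at positions 89–102 on the template; the primer anneals here to the top strand with its 3' end pointing upstream.
The product runs from position 16 to position 102, so its length is 102 − 16 + 1 = 87 bp.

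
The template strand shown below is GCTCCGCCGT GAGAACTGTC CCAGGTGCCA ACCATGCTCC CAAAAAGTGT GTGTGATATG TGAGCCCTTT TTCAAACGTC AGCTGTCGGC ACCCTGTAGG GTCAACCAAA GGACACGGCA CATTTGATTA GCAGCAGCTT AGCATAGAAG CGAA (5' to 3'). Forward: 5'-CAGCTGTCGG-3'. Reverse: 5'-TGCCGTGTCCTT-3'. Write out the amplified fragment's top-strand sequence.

Forward primer CAGCTGTCGG is found on the top strand at positions 80–89.
Reverse complement of the reverse primer: AAGGACACGGCA. This occurs on the top strand at positions 109–120.
The product is the template from position 80 through 120 (41 bp).

5'-CAGCTGTCGGCACCCTGTAGGGTCAACCAAAGGACACGGCA-3'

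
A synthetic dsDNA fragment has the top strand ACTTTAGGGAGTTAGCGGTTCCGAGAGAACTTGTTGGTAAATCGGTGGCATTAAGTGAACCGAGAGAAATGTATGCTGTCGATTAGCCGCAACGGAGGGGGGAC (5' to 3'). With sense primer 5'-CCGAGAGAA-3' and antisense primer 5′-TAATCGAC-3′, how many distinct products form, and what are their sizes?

The forward primer CCGAGAGAA matches the top strand at positions 21–29, 60–68.
The reverse primer's reverse complement is GTCGATTA, matching at positions 78–85.
Each forward site pairs with the reverse site to give a product ending at position 85: sizes 65, 26 bp.

Two products: 65 bp, 26 bp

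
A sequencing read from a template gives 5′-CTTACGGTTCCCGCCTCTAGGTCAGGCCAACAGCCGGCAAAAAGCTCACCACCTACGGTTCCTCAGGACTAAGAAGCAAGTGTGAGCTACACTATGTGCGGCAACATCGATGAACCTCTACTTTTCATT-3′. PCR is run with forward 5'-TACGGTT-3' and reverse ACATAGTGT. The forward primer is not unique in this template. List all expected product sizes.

95 bp, 44 bp

The forward primer TACGGTT matches the top strand at positions 3–9, 54–60.
The reverse primer's reverse complement is ACACTATGT, matching at positions 89–97.
Each forward site pairs with the reverse site to give a product ending at position 97: sizes 95, 44 bp.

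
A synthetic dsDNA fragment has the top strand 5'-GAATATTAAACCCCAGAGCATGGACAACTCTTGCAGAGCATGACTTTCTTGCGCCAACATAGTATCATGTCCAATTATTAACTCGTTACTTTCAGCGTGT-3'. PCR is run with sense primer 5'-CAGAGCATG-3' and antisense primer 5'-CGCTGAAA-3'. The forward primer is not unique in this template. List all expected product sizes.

84 bp, 64 bp

The forward primer CAGAGCATG matches the top strand at positions 14–22, 34–42.
The reverse primer's reverse complement is TTTCAGCG, matching at positions 90–97.
Each forward site pairs with the reverse site to give a product ending at position 97: sizes 84, 64 bp.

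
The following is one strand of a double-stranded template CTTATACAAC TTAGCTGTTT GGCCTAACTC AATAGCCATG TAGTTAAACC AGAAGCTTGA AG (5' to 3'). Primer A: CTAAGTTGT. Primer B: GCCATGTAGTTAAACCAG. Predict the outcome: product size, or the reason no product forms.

No product — the primers' 3' ends point away from each other.

Primer A (CTAAGTTGT) has reverse complement ACAACTTAG, which matches the top strand at positions 6–14; primer A anneals to the top strand there with its 3' end pointing upstream toward position 6.
Primer B (GCCATGTAGTTAAACCAG) matches the top strand directly at positions 35–52; it anneals to the bottom strand with its 3' end pointing downstream toward position 52.
The 3' ends diverge (primer A extends toward position 1, primer B toward position 62), so the primers never converge on a shared product.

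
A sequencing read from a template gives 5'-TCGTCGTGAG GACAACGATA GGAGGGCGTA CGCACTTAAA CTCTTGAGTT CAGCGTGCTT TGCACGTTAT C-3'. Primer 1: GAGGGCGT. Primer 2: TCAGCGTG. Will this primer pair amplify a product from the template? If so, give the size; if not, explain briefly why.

Primer 1 (GAGGGCGT) matches the top strand at positions 22–29 (3' end points downstream).
Primer 2 (TCAGCGTG) also matches the top strand directly, at positions 50–57 — its reverse complement CACGCTGA is not present.
Both primers anneal to the bottom strand with 3' ends pointing the same way, so neither can prime synthesis back toward the other.

No product — both primers anneal to the same strand and extend in the same direction.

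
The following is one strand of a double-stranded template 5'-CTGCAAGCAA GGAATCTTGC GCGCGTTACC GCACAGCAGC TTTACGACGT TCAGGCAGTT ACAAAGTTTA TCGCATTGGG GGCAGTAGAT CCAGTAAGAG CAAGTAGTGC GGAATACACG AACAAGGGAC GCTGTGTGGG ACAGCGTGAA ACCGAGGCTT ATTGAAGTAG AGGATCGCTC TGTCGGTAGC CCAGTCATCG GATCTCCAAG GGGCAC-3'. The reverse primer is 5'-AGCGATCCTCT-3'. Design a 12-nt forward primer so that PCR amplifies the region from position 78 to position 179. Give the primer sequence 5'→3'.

5'-GGGGGCAGTAGA-3'

The reverse primer's reverse complement AGAGGATCGCT matches the template at positions 169–179; the product starts at position 78.
The forward primer is identical to the top strand over positions 78–89: GGGGGCAGTAGA.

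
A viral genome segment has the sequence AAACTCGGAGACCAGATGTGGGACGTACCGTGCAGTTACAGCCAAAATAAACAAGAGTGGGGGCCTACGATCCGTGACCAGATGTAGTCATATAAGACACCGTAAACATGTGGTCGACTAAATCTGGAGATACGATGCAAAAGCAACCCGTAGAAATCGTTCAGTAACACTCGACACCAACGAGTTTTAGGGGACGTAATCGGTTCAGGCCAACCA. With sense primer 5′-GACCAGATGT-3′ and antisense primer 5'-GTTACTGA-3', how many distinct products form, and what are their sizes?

Two products: 159 bp, 93 bp

The forward primer GACCAGATGT matches the top strand at positions 10–19, 76–85.
The reverse primer's reverse complement is TCAGTAAC, matching at positions 161–168.
Each forward site pairs with the reverse site to give a product ending at position 168: sizes 159, 93 bp.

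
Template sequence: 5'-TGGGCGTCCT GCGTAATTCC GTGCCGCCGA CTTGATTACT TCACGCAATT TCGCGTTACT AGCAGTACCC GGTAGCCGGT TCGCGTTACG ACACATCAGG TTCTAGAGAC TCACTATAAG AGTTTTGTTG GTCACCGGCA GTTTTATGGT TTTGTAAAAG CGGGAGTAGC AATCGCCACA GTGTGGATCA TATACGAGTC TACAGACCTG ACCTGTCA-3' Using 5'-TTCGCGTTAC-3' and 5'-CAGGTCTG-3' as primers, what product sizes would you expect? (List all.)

The forward primer TTCGCGTTAC matches the top strand at positions 50–59, 80–89.
The reverse primer's reverse complement is CAGACCTG, matching at positions 203–210.
Each forward site pairs with the reverse site to give a product ending at position 210: sizes 161, 131 bp.

161 bp, 131 bp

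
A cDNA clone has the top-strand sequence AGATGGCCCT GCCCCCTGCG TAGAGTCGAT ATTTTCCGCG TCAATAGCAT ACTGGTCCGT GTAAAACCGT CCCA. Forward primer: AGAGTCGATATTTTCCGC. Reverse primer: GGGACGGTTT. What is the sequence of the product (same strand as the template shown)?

5'-AGAGTCGATATTTTCCGCGTCAATAGCATACTGGTCCGTGTAAAACCGTCCC-3'

Forward primer AGAGTCGATATTTTCCGC is found on the top strand at positions 22–39.
Reverse complement of the reverse primer: AAACCGTCCC. This occurs on the top strand at positions 64–73.
The product is the template from position 22 through 73 (52 bp).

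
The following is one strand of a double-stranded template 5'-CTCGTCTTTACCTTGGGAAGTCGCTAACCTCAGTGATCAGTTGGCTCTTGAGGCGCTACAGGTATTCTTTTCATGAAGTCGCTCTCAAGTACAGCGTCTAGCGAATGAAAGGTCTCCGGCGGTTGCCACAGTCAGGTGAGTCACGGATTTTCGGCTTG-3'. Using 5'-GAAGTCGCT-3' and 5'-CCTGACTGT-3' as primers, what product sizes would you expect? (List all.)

120 bp, 62 bp

The forward primer GAAGTCGCT matches the top strand at positions 17–25, 75–83.
The reverse primer's reverse complement is ACAGTCAGG, matching at positions 128–136.
Each forward site pairs with the reverse site to give a product ending at position 136: sizes 120, 62 bp.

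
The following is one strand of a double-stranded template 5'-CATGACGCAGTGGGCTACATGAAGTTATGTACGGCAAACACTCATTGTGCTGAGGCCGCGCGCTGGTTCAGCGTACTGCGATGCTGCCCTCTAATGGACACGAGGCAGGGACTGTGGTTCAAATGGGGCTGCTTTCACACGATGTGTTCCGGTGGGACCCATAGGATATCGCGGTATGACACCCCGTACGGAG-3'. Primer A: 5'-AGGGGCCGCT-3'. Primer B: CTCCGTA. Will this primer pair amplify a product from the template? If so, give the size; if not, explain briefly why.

No product — primer A has no binding site in the template.

Primer A (AGGGGCCGCT) does not match the top strand, and its reverse complement AGCGGCCCCT does not match either.
With no annealing site for primer A, no amplification occurs.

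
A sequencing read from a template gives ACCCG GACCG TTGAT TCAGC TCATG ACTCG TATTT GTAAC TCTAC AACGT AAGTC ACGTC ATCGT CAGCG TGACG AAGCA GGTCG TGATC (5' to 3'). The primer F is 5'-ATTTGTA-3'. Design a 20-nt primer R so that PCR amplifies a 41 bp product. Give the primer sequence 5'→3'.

5'-CACGCTGACGATGACGTGAC-3'

The forward primer binds at positions 32–38, so a 41 bp product ends at position 32 + 41 − 1 = 72.
The reverse primer anneals to the top strand over positions 53–72, i.e. to GTCACGTCATCGTCAGCGTG.
Its sequence written 5'→3' is the reverse complement: CACGCTGACGATGACGTGAC.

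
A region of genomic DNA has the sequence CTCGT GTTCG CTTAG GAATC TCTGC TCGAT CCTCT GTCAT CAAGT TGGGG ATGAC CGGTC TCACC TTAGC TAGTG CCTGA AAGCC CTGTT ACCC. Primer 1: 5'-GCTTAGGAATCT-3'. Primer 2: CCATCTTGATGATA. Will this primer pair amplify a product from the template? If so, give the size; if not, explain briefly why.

No product — primer 2 has no binding site in the template.

Primer 2 (CCATCTTGATGATA) does not match the top strand, and its reverse complement TATCATCAAGATGG does not match either.
With no annealing site for primer 2, no amplification occurs.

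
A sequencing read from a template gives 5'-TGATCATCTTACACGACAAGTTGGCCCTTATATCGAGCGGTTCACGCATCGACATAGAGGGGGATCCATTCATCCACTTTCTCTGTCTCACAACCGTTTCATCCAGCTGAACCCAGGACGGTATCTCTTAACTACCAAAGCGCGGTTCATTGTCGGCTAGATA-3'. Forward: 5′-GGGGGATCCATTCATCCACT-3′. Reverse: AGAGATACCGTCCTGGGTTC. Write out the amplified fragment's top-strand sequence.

Forward primer GGGGGATCCATTCATCCACT is found on the top strand at positions 59–78.
The reverse primer's reverse complement is GAACCCAGGACGGTATCTCT, which matches the template at positions 109–128.
The product is the template from position 59 through 128 (70 bp).

5'-GGGGGATCCATTCATCCACTTTCTCTGTCTCACAACCGTTTCATCCAGCTGAACCCAGGACGGTATCTCT-3'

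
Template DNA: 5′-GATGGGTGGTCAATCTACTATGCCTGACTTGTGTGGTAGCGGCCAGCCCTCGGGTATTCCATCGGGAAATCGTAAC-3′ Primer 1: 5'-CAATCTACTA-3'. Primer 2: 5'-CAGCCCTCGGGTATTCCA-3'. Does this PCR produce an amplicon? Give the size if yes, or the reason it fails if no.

No product — both primers anneal to the same strand and extend in the same direction.

Primer 1 (CAATCTACTA) matches the top strand at positions 11–20 (3' end points downstream).
Primer 2 (CAGCCCTCGGGTATTCCA) also matches the top strand directly, at positions 44–61 — its reverse complement TGGAATACCCGAGGGCTG is not present.
Both primers anneal to the bottom strand with 3' ends pointing the same way, so neither can prime synthesis back toward the other.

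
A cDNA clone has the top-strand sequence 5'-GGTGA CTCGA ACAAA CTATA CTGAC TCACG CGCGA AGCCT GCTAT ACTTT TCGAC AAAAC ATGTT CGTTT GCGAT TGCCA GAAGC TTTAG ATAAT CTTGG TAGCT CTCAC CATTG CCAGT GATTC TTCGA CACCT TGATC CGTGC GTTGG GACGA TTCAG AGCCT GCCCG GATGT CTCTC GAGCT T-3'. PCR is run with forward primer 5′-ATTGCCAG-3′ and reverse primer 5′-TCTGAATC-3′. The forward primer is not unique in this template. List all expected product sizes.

The forward primer ATTGCCAG matches the top strand at positions 74–81, 112–119.
The reverse primer's reverse complement is GATTCAGA, matching at positions 154–161.
Each forward site pairs with the reverse site to give a product ending at position 161: sizes 88, 50 bp.

88 bp, 50 bp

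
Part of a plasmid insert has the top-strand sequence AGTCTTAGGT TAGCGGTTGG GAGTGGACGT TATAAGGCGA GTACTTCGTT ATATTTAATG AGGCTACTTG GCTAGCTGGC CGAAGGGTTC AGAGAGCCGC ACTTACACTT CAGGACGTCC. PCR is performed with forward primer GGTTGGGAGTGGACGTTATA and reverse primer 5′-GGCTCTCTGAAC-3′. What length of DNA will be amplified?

Forward primer GGTTGGGAGTGGACGTTATA is found on the top strand at positions 15–34.
The reverse primer's reverse complement is GTTCAGAGAGCC, which matches the template at positions 87–98.
The product runs from position 15 to position 98, so its length is 98 − 15 + 1 = 84 bp.

84 bp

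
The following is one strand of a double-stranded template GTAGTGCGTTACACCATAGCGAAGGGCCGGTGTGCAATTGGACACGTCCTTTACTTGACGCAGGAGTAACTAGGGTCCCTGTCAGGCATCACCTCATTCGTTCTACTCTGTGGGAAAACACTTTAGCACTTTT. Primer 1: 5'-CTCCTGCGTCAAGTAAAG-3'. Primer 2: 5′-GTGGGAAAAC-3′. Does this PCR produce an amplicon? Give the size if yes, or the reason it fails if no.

Primer 1 (CTCCTGCGTCAAGTAAAG) has reverse complement CTTTACTTGACGCAGGAG, which matches the top strand at positions 49–66; primer 1 anneals to the top strand there with its 3' end pointing upstream toward position 49.
Primer 2 (GTGGGAAAAC) matches the top strand directly at positions 110–119; it anneals to the bottom strand with its 3' end pointing downstream toward position 119.
The 3' ends diverge (primer 1 extends toward position 1, primer 2 toward position 133), so the primers never converge on a shared product.

No product — the primers' 3' ends point away from each other.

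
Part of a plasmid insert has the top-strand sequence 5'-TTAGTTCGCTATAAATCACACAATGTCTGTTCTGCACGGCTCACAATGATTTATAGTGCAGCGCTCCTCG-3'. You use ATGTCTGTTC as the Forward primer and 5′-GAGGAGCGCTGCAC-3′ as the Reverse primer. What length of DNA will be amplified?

Forward primer ATGTCTGTTC is found on the top strand at positions 23–32.
The reverse primer's reverse complement is GTGCAGCGCTCCTC, which matches the template at positions 56–69.
Product length = (reverse-primer end) − (forward-primer start) + 1 = 69 − 23 + 1 = 47 bp.

47 bp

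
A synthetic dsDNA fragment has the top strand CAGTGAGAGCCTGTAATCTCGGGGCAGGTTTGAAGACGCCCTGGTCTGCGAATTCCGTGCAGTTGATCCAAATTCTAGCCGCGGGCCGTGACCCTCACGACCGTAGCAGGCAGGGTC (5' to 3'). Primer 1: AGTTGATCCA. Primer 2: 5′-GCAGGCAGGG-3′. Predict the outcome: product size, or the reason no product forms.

Primer 1 (AGTTGATCCA) matches the top strand at positions 61–70 (3' end points downstream).
Primer 2 (GCAGGCAGGG) also matches the top strand directly, at positions 106–115 — its reverse complement CCCTGCCTGC is not present.
Both primers anneal to the bottom strand with 3' ends pointing the same way, so neither can prime synthesis back toward the other.

No product — both primers anneal to the same strand and extend in the same direction.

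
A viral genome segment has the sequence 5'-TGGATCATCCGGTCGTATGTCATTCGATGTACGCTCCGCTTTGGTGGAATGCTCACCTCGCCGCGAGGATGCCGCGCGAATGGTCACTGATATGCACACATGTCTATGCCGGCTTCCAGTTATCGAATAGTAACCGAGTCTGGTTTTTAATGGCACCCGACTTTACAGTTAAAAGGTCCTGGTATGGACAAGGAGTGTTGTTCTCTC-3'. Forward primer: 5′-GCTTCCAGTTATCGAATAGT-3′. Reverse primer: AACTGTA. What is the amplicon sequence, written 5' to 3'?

5'-GCTTCCAGTTATCGAATAGTAACCGAGTCTGGTTTTTAATGGCACCCGACTTTACAGTT-3'

Scanning the template, GCTTCCAGTTATCGAATAGT occurs at positions 112–131; this primer anneals to the bottom strand there with its 3' end pointing downstream.
Taking the reverse complement of AACTGTA gives TACAGTT, found at positions 164–170 on the template; the primer anneals here to the top strand with its 3' end pointing upstream.
The product is the template from position 112 through 170 (59 bp).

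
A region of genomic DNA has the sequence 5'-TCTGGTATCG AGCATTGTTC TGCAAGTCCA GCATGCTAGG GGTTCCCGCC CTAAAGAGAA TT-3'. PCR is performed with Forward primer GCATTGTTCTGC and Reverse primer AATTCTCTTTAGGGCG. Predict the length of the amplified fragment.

Scanning the template, GCATTGTTCTGC occurs at positions 12–23; this primer anneals to the bottom strand there with its 3' end pointing downstream.
The reverse primer's reverse complement is CGCCCTAAAGAGAATT, which matches the template at positions 47–62.
Amplicon spans positions 12–62: 51 bp.

51 bp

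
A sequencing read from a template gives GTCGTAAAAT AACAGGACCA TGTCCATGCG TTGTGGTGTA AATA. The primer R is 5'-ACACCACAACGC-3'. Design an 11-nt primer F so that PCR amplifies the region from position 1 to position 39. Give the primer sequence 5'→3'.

The reverse primer's reverse complement GCGTTGTGGTGT matches the template at positions 28–39; the product starts at position 1.
The forward primer is identical to the top strand over positions 1–11: GTCGTAAAATA.

5'-GTCGTAAAATA-3'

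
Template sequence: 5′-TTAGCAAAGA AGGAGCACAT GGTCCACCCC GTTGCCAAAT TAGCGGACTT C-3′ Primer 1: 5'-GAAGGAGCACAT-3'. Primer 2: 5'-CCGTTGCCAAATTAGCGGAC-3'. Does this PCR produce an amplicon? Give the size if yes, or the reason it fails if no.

Primer 1 (GAAGGAGCACAT) matches the top strand at positions 9–20 (3' end points downstream).
Primer 2 (CCGTTGCCAAATTAGCGGAC) also matches the top strand directly, at positions 29–48 — its reverse complement GTCCGCTAATTTGGCAACGG is not present.
Both primers anneal to the bottom strand with 3' ends pointing the same way, so neither can prime synthesis back toward the other.

No product — both primers anneal to the same strand and extend in the same direction.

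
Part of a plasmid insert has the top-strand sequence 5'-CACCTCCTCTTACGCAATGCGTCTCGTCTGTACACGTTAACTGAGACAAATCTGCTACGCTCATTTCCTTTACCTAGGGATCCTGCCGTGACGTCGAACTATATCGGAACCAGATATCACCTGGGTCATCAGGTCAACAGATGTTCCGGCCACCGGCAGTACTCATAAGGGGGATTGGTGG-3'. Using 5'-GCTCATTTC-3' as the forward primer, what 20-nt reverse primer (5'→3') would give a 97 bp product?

The forward primer binds at positions 59–67, so a 97 bp product ends at position 59 + 97 − 1 = 155.
The reverse primer anneals to the top strand over positions 136–155, i.e. to AACAGATGTTCCGGCCACCG.
Its sequence written 5'→3' is the reverse complement: CGGTGGCCGGAACATCTGTT.

5'-CGGTGGCCGGAACATCTGTT-3'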